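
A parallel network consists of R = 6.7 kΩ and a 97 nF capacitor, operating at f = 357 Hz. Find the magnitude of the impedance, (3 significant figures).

3790 Ω

ω = 2πf = 2243 rad/s
X_C = 1/(ωC) = 4600 Ω
Parallel: admittances add. Y = 1/R + jωC
Y = (0.000149 + j0.000218) S
|Y| = 0.000264 S → |Z| = 1/|Y| = 3790 Ω, ∠Z = −∠Y = -55.6°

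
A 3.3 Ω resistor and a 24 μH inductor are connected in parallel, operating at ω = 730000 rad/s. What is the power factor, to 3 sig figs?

X_L = ωL = 17.5 Ω
Parallel: admittances add. Y = 1/R + 1/(jωL)
Y = (0.303 − j0.0571) S
|Y| = 0.308 S → |Z| = 1/|Y| = 3.24 Ω, ∠Z = −∠Y = 10.7°
cos φ = cos(10.7°) = 0.983

0.983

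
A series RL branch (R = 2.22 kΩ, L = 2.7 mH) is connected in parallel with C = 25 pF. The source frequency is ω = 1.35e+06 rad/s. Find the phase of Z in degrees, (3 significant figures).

X_L = ωL = 3640 Ω
X_C = 1/(ωC) = 29600 Ω
Branch 1 (R+jX_L): Z₁ = 2220 + j3640 Ω, |Z₁| = 4270 Ω
Branch 2 (−jX_C): Z₂ = −j29600 Ω
Parallel: Z = Z₁Z₂/(Z₁+Z₂), |Z| = 4850 Ω, ∠Z = 53.8°

53.8°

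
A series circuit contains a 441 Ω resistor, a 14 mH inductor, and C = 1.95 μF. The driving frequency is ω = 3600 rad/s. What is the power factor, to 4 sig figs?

0.9789

X_L = ωL = 50.40 Ω
X_C = 1/(ωC) = 142.5 Ω
Net reactance X = X_L − X_C = -92.05 Ω
Z = 441.0 − j92.05 Ω
|Z| = √(441.0² + 92.05²) = 450.5 Ω
∠Z = arctan(-92.05/441.0) = -11.79°
cos φ = cos(-11.79°) = 0.9789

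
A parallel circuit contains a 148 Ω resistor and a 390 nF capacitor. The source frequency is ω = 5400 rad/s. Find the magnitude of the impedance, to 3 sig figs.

141 Ω

X_C = 1/(ωC) = 475 Ω
Parallel: admittances add. Y = 1/R + jωC
Y = (0.00676 + j0.00211) S
|Y| = 0.00708 S → |Z| = 1/|Y| = 141 Ω, ∠Z = −∠Y = -17.3°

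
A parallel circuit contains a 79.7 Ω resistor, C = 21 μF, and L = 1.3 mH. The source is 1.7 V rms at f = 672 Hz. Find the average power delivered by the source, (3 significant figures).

ω = 2πf = 4222 rad/s
X_L = ωL = 5.49 Ω
X_C = 1/(ωC) = 11.3 Ω
Parallel: admittances add. Y = 1/R + 1/(jωL) + jωC
Y = (0.0125 − j0.0935) S
|Y| = 0.0944 S → |Z| = 1/|Y| = 10.6 Ω, ∠Z = −∠Y = 82.4°
I = V/|Z| = 160 mA
P = VI cos φ = 1.7 × 0.160 × cos(82.4°) = 36.3 mW

36.3 mW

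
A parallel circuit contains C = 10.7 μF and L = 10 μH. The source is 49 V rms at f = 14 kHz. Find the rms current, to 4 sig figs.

9.584 A

ω = 2πf = 87960 rad/s
X_L = ωL = 0.8796 Ω
X_C = 1/(ωC) = 1.062 Ω
Parallel: admittances add. Y = 1/(jωL) + jωC
Y = (0 − j0.1956) S
|Y| = 0.1956 S → |Z| = 1/|Y| = 5.112 Ω, ∠Z = −∠Y = 90.00°
I = V/|Z| = 49/5.112 = 9.584 A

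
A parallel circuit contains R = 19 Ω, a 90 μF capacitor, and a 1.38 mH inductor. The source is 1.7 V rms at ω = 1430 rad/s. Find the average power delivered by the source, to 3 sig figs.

X_L = ωL = 1.97 Ω
X_C = 1/(ωC) = 7.77 Ω
Parallel: admittances add. Y = 1/R + 1/(jωL) + jωC
Y = (0.0526 − j0.378) S
|Y| = 0.382 S → |Z| = 1/|Y| = 2.62 Ω, ∠Z = −∠Y = 82.1°
I = V/|Z| = 649 mA
P = VI cos φ = 1.7 × 0.649 × cos(82.1°) = 152 mW

152 mW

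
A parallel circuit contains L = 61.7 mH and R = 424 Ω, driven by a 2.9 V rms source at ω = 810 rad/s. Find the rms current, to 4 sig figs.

X_L = ωL = 49.98 Ω
Parallel: admittances add. Y = 1/R + 1/(jωL)
Y = (0.002358 − j0.02001) S
|Y| = 0.02015 S → |Z| = 1/|Y| = 49.63 Ω, ∠Z = −∠Y = 83.28°
I = V/|Z| = 2.9/49.63 = 58.43 mA

58.43 mA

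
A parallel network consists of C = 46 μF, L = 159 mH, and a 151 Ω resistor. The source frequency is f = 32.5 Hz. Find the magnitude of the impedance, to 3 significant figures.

ω = 2πf = 204.2 rad/s
X_L = ωL = 32.5 Ω
X_C = 1/(ωC) = 106 Ω
Parallel: admittances add. Y = 1/R + 1/(jωL) + jωC
Y = (0.00662 − j0.0214) S
|Y| = 0.0224 S → |Z| = 1/|Y| = 44.6 Ω, ∠Z = −∠Y = 72.8°

44.6 Ω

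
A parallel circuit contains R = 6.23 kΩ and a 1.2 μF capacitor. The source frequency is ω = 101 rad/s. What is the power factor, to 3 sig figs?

X_C = 1/(ωC) = 8250 Ω
Parallel: admittances add. Y = 1/R + jωC
Y = (0.000161 + j0.000121) S
|Y| = 0.000201 S → |Z| = 1/|Y| = 4970 Ω, ∠Z = −∠Y = -37.1°
cos φ = cos(-37.1°) = 0.798

0.798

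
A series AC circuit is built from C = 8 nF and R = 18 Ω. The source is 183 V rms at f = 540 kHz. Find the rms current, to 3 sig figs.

ω = 2πf = 3.393e+06 rad/s
X_C = 1/(ωC) = 36.8 Ω
Z = 18.0 − j36.8 Ω
|Z| = √(18.0² + 36.8²) = 41.0 Ω
I = V/|Z| = 183/41.0 = 4.46 A

4.46 A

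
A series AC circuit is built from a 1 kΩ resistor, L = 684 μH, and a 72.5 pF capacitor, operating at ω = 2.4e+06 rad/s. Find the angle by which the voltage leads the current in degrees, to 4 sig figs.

X_L = ωL = 1642 Ω
X_C = 1/(ωC) = 5747 Ω
Net reactance X = X_L − X_C = -4106 Ω
Z = 1000 − j4106 Ω
|Z| = √(1000² + 4106²) = 4226 Ω
∠Z = arctan(-4106/1000) = -76.31°

-76.31°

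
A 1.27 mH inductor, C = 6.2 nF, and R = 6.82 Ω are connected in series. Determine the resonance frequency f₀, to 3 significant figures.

56.7 kHz

ω₀ = 1/√(LC) = 1/√(0.00127 × 6.2e-09) = 356400 rad/s
f₀ = ω₀/(2π) = 56.7 kHz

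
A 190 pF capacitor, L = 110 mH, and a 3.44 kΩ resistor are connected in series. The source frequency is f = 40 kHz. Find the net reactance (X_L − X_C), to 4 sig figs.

6705 Ω

ω = 2πf = 251300 rad/s
X_L = ωL = 27650 Ω
X_C = 1/(ωC) = 20940 Ω
X = 27650 − 20940 = 6705 Ω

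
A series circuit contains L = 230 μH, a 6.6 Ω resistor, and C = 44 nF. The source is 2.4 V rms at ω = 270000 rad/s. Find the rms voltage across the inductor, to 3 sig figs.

X_L = ωL = 62.1 Ω
X_C = 1/(ωC) = 84.2 Ω
Net reactance X = X_L − X_C = -22.1 Ω
Z = 6.60 − j22.1 Ω
|Z| = √(6.60² + 22.1²) = 23.0 Ω
I = V/|Z| = 104 mA
V_L = I·|Z_L| = 0.104 × 62.1 = 6.47 V

6.47 V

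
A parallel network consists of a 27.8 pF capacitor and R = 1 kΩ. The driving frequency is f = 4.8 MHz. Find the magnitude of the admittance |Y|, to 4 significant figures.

1.305 mS

ω = 2πf = 3.016e+07 rad/s
X_C = 1/(ωC) = 1193 Ω
Parallel: admittances add. Y = 1/R + jωC
Y = (0.001000 + j0.0008384) S
|Y| = 0.001305 S → |Z| = 1/|Y| = 766.3 Ω, ∠Z = −∠Y = -39.98°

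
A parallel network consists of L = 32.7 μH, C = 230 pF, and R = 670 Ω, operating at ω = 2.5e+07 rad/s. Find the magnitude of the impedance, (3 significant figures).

210 Ω

X_L = ωL = 818 Ω
X_C = 1/(ωC) = 174 Ω
Parallel: admittances add. Y = 1/R + 1/(jωL) + jωC
Y = (0.00149 + j0.00453) S
|Y| = 0.00477 S → |Z| = 1/|Y| = 210 Ω, ∠Z = −∠Y = -71.8°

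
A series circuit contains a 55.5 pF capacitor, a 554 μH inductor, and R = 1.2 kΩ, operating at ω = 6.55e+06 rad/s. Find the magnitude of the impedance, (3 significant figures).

X_L = ωL = 3630 Ω
X_C = 1/(ωC) = 2750 Ω
Net reactance X = X_L − X_C = 878 Ω
Z = 1200 + j878 Ω
|Z| = √(1200² + 878²) = 1490 Ω

1490 Ω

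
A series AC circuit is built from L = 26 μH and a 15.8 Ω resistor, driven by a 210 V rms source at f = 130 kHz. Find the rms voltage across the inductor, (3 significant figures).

ω = 2πf = 816800 rad/s
X_L = ωL = 21.2 Ω
Z = 15.8 + j21.2 Ω
|Z| = √(15.8² + 21.2²) = 26.5 Ω
I = V/|Z| = 7.93 A
V_L = I·|Z_L| = 7.93 × 21.2 = 168 V

168 V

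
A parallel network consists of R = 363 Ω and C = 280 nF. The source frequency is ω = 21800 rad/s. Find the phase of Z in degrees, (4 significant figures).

X_C = 1/(ωC) = 163.8 Ω
Parallel: admittances add. Y = 1/R + jωC
Y = (0.002755 + j0.006104) S
|Y| = 0.006697 S → |Z| = 1/|Y| = 149.3 Ω, ∠Z = −∠Y = -65.71°

-65.71°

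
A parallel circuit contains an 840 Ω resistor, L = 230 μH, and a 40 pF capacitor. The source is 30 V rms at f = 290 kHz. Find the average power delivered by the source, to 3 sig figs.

ω = 2πf = 1.822e+06 rad/s
X_L = ωL = 419 Ω
X_C = 1/(ωC) = 13700 Ω
Parallel: admittances add. Y = 1/R + 1/(jωL) + jωC
Y = (0.00119 − j0.00231) S
|Y| = 0.00260 S → |Z| = 1/|Y| = 384 Ω, ∠Z = −∠Y = 62.8°
I = V/|Z| = 78.0 mA
P = VI cos φ = 30 × 0.0780 × cos(62.8°) = 1.07 W

1.07 W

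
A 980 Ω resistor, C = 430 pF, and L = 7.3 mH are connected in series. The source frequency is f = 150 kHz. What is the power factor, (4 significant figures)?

0.2168

ω = 2πf = 942500 rad/s
X_L = ωL = 6880 Ω
X_C = 1/(ωC) = 2468 Ω
Net reactance X = X_L − X_C = 4413 Ω
Z = 980.0 + j4413 Ω
|Z| = √(980.0² + 4413²) = 4520 Ω
∠Z = arctan(4413/980.0) = 77.48°
cos φ = cos(77.48°) = 0.2168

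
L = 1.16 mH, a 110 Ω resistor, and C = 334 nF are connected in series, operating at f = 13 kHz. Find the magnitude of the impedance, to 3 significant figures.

124 Ω

ω = 2πf = 81680 rad/s
X_L = ωL = 94.8 Ω
X_C = 1/(ωC) = 36.7 Ω
Net reactance X = X_L − X_C = 58.1 Ω
Z = 110 + j58.1 Ω
|Z| = √(110² + 58.1²) = 124 Ω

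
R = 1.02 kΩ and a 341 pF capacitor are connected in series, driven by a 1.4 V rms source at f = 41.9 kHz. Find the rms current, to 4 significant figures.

125.2 μA

ω = 2πf = 263300 rad/s
X_C = 1/(ωC) = 11140 Ω
Z = 1020 − j11140 Ω
|Z| = √(1020² + 11140²) = 11190 Ω
I = V/|Z| = 1.4/11190 = 125.2 μA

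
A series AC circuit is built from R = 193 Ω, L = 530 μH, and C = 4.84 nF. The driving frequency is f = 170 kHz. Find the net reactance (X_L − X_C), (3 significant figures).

ω = 2πf = 1.068e+06 rad/s
X_L = ωL = 566 Ω
X_C = 1/(ωC) = 193 Ω
X = 566 − 193 = 373 Ω

373 Ω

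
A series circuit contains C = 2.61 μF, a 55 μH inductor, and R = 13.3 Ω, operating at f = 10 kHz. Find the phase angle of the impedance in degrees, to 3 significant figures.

-11.2°

ω = 2πf = 62830 rad/s
X_L = ωL = 3.46 Ω
X_C = 1/(ωC) = 6.10 Ω
Net reactance X = X_L − X_C = -2.64 Ω
Z = 13.3 − j2.64 Ω
|Z| = √(13.3² + 2.64²) = 13.6 Ω
∠Z = arctan(-2.64/13.3) = -11.2°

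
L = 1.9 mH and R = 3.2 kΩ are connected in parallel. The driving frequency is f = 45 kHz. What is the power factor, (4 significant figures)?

ω = 2πf = 282700 rad/s
X_L = ωL = 537.2 Ω
Parallel: admittances add. Y = 1/R + 1/(jωL)
Y = (0.0003125 − j0.001861) S
|Y| = 0.001888 S → |Z| = 1/|Y| = 529.8 Ω, ∠Z = −∠Y = 80.47°
cos φ = cos(80.47°) = 0.1656

0.1656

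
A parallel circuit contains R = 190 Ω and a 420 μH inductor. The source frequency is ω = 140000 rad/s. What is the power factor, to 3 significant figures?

0.296

X_L = ωL = 58.8 Ω
Parallel: admittances add. Y = 1/R + 1/(jωL)
Y = (0.00526 − j0.0170) S
|Y| = 0.0178 S → |Z| = 1/|Y| = 56.2 Ω, ∠Z = −∠Y = 72.8°
cos φ = cos(72.8°) = 0.296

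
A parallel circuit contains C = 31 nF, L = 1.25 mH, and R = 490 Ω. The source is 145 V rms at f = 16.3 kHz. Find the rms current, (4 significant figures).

734.5 mA

ω = 2πf = 102400 rad/s
X_L = ωL = 128.0 Ω
X_C = 1/(ωC) = 315.0 Ω
Parallel: admittances add. Y = 1/R + 1/(jωL) + jωC
Y = (0.002041 − j0.004636) S
|Y| = 0.005066 S → |Z| = 1/|Y| = 197.4 Ω, ∠Z = −∠Y = 66.24°
I = V/|Z| = 145/197.4 = 734.5 mA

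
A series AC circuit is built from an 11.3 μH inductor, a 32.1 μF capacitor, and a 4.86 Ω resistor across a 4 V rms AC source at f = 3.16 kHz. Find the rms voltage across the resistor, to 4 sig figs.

3.855 V

ω = 2πf = 19850 rad/s
X_L = ωL = 0.2244 Ω
X_C = 1/(ωC) = 1.569 Ω
Net reactance X = X_L − X_C = -1.345 Ω
Z = 4.860 − j1.345 Ω
|Z| = √(4.860² + 1.345²) = 5.043 Ω
I = V/|Z| = 793.2 mA
V_R = I·|Z_R| = 0.7932 × 4.860 = 3.855 V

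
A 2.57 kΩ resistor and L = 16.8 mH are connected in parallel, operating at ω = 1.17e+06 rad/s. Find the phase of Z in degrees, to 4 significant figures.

7.449°

X_L = ωL = 19660 Ω
Parallel: admittances add. Y = 1/R + 1/(jωL)
Y = (0.0003891 − j5.088e-05) S
|Y| = 0.0003924 S → |Z| = 1/|Y| = 2548 Ω, ∠Z = −∠Y = 7.449°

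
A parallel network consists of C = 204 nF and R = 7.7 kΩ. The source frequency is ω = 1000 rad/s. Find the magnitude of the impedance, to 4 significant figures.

X_C = 1/(ωC) = 4902 Ω
Parallel: admittances add. Y = 1/R + jωC
Y = (0.0001299 + j0.0002040) S
|Y| = 0.0002418 S → |Z| = 1/|Y| = 4135 Ω, ∠Z = −∠Y = -57.52°

4135 Ω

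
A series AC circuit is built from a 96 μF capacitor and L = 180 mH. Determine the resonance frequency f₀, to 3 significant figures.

38.3 Hz

ω₀ = 1/√(LC) = 1/√(0.18 × 9.6e-05) = 240.6 rad/s
f₀ = ω₀/(2π) = 38.3 Hz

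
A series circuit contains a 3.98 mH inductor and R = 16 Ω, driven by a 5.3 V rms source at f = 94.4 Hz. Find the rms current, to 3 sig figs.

328 mA

ω = 2πf = 593.1 rad/s
X_L = ωL = 2.36 Ω
Z = 16.0 + j2.36 Ω
|Z| = √(16.0² + 2.36²) = 16.2 Ω
I = V/|Z| = 5.3/16.2 = 328 mA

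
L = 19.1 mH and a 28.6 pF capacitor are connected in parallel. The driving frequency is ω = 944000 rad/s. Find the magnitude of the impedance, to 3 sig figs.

35100 Ω

X_L = ωL = 18000 Ω
X_C = 1/(ωC) = 37000 Ω
Parallel: admittances add. Y = 1/(jωL) + jωC
Y = (0 − j2.85e-05) S
|Y| = 2.85e-05 S → |Z| = 1/|Y| = 35100 Ω, ∠Z = −∠Y = 90.0°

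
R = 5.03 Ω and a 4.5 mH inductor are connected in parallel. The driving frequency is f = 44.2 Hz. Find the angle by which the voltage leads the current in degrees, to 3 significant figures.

ω = 2πf = 277.7 rad/s
X_L = ωL = 1.25 Ω
Parallel: admittances add. Y = 1/R + 1/(jωL)
Y = (0.199 − j0.800) S
|Y| = 0.825 S → |Z| = 1/|Y| = 1.21 Ω, ∠Z = −∠Y = 76.0°

76.0°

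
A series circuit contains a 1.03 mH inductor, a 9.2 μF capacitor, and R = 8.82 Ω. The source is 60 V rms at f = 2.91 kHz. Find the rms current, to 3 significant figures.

3.84 A

ω = 2πf = 18280 rad/s
X_L = ωL = 18.8 Ω
X_C = 1/(ωC) = 5.94 Ω
Net reactance X = X_L − X_C = 12.9 Ω
Z = 8.82 + j12.9 Ω
|Z| = √(8.82² + 12.9²) = 15.6 Ω
I = V/|Z| = 60/15.6 = 3.84 A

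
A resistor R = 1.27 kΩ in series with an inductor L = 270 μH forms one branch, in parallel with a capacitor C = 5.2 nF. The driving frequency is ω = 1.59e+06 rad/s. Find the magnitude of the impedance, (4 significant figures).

X_L = ωL = 429.3 Ω
X_C = 1/(ωC) = 120.9 Ω
Branch 1 (R+jX_L): Z₁ = 1270 + j429.3 Ω, |Z₁| = 1341 Ω
Branch 2 (−jX_C): Z₂ = −j120.9 Ω
Parallel: Z = Z₁Z₂/(Z₁+Z₂), |Z| = 124.1 Ω, ∠Z = -84.97°

124.1 Ω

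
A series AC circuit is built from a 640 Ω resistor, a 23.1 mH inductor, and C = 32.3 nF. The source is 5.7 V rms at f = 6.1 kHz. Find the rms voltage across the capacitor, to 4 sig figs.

7.142 V

ω = 2πf = 38330 rad/s
X_L = ωL = 885.4 Ω
X_C = 1/(ωC) = 807.8 Ω
Net reactance X = X_L − X_C = 77.59 Ω
Z = 640.0 + j77.59 Ω
|Z| = √(640.0² + 77.59²) = 644.7 Ω
I = V/|Z| = 8.842 mA
V_C = I·|Z_C| = 0.008842 × 807.8 = 7.142 V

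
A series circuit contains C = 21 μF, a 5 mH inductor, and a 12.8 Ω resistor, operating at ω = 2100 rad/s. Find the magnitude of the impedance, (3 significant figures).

17.7 Ω

X_L = ωL = 10.5 Ω
X_C = 1/(ωC) = 22.7 Ω
Net reactance X = X_L − X_C = -12.2 Ω
Z = 12.8 − j12.2 Ω
|Z| = √(12.8² + 12.2²) = 17.7 Ω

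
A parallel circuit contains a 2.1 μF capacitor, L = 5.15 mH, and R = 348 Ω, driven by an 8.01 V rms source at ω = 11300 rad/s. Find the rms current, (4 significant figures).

X_L = ωL = 58.20 Ω
X_C = 1/(ωC) = 42.14 Ω
Parallel: admittances add. Y = 1/R + 1/(jωL) + jωC
Y = (0.002874 + j0.006546) S
|Y| = 0.007149 S → |Z| = 1/|Y| = 139.9 Ω, ∠Z = −∠Y = -66.30°
I = V/|Z| = 8.01/139.9 = 57.27 mA

57.27 mA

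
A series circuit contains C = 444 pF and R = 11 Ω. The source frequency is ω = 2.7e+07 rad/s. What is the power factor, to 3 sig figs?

X_C = 1/(ωC) = 83.4 Ω
Z = 11.0 − j83.4 Ω
|Z| = √(11.0² + 83.4²) = 84.1 Ω
∠Z = arctan(-83.4/11.0) = -82.5°
cos φ = cos(-82.5°) = 0.131

0.131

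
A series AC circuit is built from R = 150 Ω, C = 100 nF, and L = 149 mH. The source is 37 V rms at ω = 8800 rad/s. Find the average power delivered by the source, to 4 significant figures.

X_L = ωL = 1311 Ω
X_C = 1/(ωC) = 1136 Ω
Net reactance X = X_L − X_C = 174.8 Ω
Z = 150.0 + j174.8 Ω
|Z| = √(150.0² + 174.8²) = 230.4 Ω
∠Z = arctan(174.8/150.0) = 49.37°
I = V/|Z| = 160.6 mA
P = VI cos φ = 37 × 0.1606 × cos(49.37°) = 3.870 W

3.870 W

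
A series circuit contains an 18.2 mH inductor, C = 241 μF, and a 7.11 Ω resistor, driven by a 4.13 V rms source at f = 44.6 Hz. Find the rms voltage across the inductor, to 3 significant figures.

1.75 V

ω = 2πf = 280.2 rad/s
X_L = ωL = 5.10 Ω
X_C = 1/(ωC) = 14.8 Ω
Net reactance X = X_L − X_C = -9.71 Ω
Z = 7.11 − j9.71 Ω
|Z| = √(7.11² + 9.71²) = 12.0 Ω
I = V/|Z| = 343 mA
V_L = I·|Z_L| = 0.343 × 5.10 = 1.75 V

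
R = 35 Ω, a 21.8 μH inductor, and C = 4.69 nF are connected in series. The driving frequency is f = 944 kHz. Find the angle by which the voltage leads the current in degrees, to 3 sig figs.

ω = 2πf = 5.931e+06 rad/s
X_L = ωL = 129 Ω
X_C = 1/(ωC) = 35.9 Ω
Net reactance X = X_L − X_C = 93.4 Ω
Z = 35.0 + j93.4 Ω
|Z| = √(35.0² + 93.4²) = 99.7 Ω
∠Z = arctan(93.4/35.0) = 69.4°

69.4°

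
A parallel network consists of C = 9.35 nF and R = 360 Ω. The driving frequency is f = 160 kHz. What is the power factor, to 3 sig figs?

0.283

ω = 2πf = 1.005e+06 rad/s
X_C = 1/(ωC) = 106 Ω
Parallel: admittances add. Y = 1/R + jωC
Y = (0.00278 + j0.00940) S
|Y| = 0.00980 S → |Z| = 1/|Y| = 102 Ω, ∠Z = −∠Y = -73.5°
cos φ = cos(-73.5°) = 0.283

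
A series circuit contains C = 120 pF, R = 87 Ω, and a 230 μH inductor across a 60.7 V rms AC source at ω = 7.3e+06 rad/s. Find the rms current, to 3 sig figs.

X_L = ωL = 1680 Ω
X_C = 1/(ωC) = 1140 Ω
Net reactance X = X_L − X_C = 537 Ω
Z = 87.0 + j537 Ω
|Z| = √(87.0² + 537²) = 544 Ω
I = V/|Z| = 60.7/544 = 111 mA

111 mA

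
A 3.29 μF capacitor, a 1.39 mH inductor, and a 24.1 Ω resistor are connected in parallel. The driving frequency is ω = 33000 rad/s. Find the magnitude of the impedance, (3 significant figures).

X_L = ωL = 45.9 Ω
X_C = 1/(ωC) = 9.21 Ω
Parallel: admittances add. Y = 1/R + 1/(jωL) + jωC
Y = (0.0415 + j0.0868) S
|Y| = 0.0962 S → |Z| = 1/|Y| = 10.4 Ω, ∠Z = −∠Y = -64.4°

10.4 Ω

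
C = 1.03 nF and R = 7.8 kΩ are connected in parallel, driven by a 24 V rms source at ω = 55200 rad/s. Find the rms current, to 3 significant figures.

X_C = 1/(ωC) = 17600 Ω
Parallel: admittances add. Y = 1/R + jωC
Y = (0.000128 + j5.69e-05) S
|Y| = 0.000140 S → |Z| = 1/|Y| = 7130 Ω, ∠Z = −∠Y = -23.9°
I = V/|Z| = 24/7130 = 3.37 mA

3.37 mA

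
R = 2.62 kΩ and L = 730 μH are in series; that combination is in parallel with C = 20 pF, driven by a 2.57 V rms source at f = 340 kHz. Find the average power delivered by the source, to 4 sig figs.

1.861 mW

ω = 2πf = 2.136e+06 rad/s
X_L = ωL = 1559 Ω
X_C = 1/(ωC) = 23410 Ω
Branch 1 (R+jX_L): Z₁ = 2620 + j1559 Ω, |Z₁| = 3049 Ω
Branch 2 (−jX_C): Z₂ = −j23410 Ω
Parallel: Z = Z₁Z₂/(Z₁+Z₂), |Z| = 3243 Ω, ∠Z = 23.92°
I = V/|Z| = 792.4 μA
P = VI cos φ = 2.57 × 0.0007924 × cos(23.92°) = 1.861 mW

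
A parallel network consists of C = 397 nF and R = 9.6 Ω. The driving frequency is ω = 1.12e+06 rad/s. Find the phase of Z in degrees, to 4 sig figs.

X_C = 1/(ωC) = 2.249 Ω
Parallel: admittances add. Y = 1/R + jωC
Y = (0.1042 + j0.4446) S
|Y| = 0.4567 S → |Z| = 1/|Y| = 2.190 Ω, ∠Z = −∠Y = -76.81°

-76.81°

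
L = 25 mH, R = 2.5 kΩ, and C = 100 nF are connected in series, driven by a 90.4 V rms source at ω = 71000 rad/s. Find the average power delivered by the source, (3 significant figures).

2.29 W

X_L = ωL = 1780 Ω
X_C = 1/(ωC) = 141 Ω
Net reactance X = X_L − X_C = 1630 Ω
Z = 2500 + j1630 Ω
|Z| = √(2500² + 1630²) = 2990 Ω
∠Z = arctan(1630/2500) = 33.2°
I = V/|Z| = 30.3 mA
P = VI cos φ = 90.4 × 0.0303 × cos(33.2°) = 2.29 W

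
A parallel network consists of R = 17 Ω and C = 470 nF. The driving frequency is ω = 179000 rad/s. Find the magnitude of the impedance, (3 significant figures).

9.74 Ω

X_C = 1/(ωC) = 11.9 Ω
Parallel: admittances add. Y = 1/R + jωC
Y = (0.0588 + j0.0841) S
|Y| = 0.103 S → |Z| = 1/|Y| = 9.74 Ω, ∠Z = −∠Y = -55.0°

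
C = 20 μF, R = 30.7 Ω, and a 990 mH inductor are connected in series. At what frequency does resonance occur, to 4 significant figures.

35.77 Hz

ω₀ = 1/√(LC) = 1/√(0.99 × 2e-05) = 224.7 rad/s
f₀ = ω₀/(2π) = 35.77 Hz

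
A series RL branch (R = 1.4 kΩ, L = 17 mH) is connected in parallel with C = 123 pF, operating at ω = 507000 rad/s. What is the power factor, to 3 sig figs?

0.341

X_L = ωL = 8620 Ω
X_C = 1/(ωC) = 16000 Ω
Branch 1 (R+jX_L): Z₁ = 1400 + j8620 Ω, |Z₁| = 8730 Ω
Branch 2 (−jX_C): Z₂ = −j16000 Ω
Parallel: Z = Z₁Z₂/(Z₁+Z₂), |Z| = 18600 Ω, ∠Z = 70.1°
cos φ = cos(70.1°) = 0.341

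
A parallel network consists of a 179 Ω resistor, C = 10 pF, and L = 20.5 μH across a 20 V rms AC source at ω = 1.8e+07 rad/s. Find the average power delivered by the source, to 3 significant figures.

X_L = ωL = 369 Ω
X_C = 1/(ωC) = 5560 Ω
Parallel: admittances add. Y = 1/R + 1/(jωL) + jωC
Y = (0.00559 − j0.00253) S
|Y| = 0.00613 S → |Z| = 1/|Y| = 163 Ω, ∠Z = −∠Y = 24.4°
I = V/|Z| = 123 mA
P = VI cos φ = 20 × 0.123 × cos(24.4°) = 2.23 W

2.23 W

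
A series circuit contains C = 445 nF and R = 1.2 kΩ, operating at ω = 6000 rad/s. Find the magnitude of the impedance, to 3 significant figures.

X_C = 1/(ωC) = 375 Ω
Z = 1200 − j375 Ω
|Z| = √(1200² + 375²) = 1260 Ω

1260 Ω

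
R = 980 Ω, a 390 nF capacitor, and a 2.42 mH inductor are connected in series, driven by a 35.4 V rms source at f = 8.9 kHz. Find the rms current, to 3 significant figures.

ω = 2πf = 55920 rad/s
X_L = ωL = 135 Ω
X_C = 1/(ωC) = 45.9 Ω
Net reactance X = X_L − X_C = 89.5 Ω
Z = 980 + j89.5 Ω
|Z| = √(980² + 89.5²) = 984 Ω
I = V/|Z| = 35.4/984 = 36.0 mA

36.0 mA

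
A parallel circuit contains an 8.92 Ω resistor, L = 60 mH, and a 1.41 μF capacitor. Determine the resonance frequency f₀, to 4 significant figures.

547.2 Hz

ω₀ = 1/√(LC) = 1/√(0.06 × 1.41e-06) = 3438 rad/s
f₀ = ω₀/(2π) = 547.2 Hz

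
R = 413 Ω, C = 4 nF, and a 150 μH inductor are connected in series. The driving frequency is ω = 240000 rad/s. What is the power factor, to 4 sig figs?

X_L = ωL = 36.00 Ω
X_C = 1/(ωC) = 1042 Ω
Net reactance X = X_L − X_C = -1006 Ω
Z = 413.0 − j1006 Ω
|Z| = √(413.0² + 1006²) = 1087 Ω
∠Z = arctan(-1006/413.0) = -67.67°
cos φ = cos(-67.67°) = 0.3799

0.3799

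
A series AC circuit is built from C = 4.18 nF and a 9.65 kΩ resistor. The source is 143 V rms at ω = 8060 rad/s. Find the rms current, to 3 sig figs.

X_C = 1/(ωC) = 29700 Ω
Z = 9650 − j29700 Ω
|Z| = √(9650² + 29700²) = 31200 Ω
I = V/|Z| = 143/31200 = 4.58 mA

4.58 mA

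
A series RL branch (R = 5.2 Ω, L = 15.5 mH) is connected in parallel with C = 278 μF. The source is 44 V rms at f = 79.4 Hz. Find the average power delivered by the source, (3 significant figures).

116 W

ω = 2πf = 498.9 rad/s
X_L = ωL = 7.73 Ω
X_C = 1/(ωC) = 7.21 Ω
Branch 1 (R+jX_L): Z₁ = 5.20 + j7.73 Ω, |Z₁| = 9.32 Ω
Branch 2 (−jX_C): Z₂ = −j7.21 Ω
Parallel: Z = Z₁Z₂/(Z₁+Z₂), |Z| = 12.9 Ω, ∠Z = -39.7°
I = V/|Z| = 3.42 A
P = VI cos φ = 44 × 3.42 × cos(-39.7°) = 116 W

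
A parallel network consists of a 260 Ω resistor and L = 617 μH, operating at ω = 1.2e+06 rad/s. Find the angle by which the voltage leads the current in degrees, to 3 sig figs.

X_L = ωL = 740 Ω
Parallel: admittances add. Y = 1/R + 1/(jωL)
Y = (0.00385 − j0.00135) S
|Y| = 0.00408 S → |Z| = 1/|Y| = 245 Ω, ∠Z = −∠Y = 19.3°

19.3°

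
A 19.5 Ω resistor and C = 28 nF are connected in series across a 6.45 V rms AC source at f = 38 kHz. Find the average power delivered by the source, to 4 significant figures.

35.65 mW

ω = 2πf = 238800 rad/s
X_C = 1/(ωC) = 149.6 Ω
Z = 19.50 − j149.6 Ω
|Z| = √(19.50² + 149.6²) = 150.8 Ω
∠Z = arctan(-149.6/19.50) = -82.57°
I = V/|Z| = 42.76 mA
P = VI cos φ = 6.45 × 0.04276 × cos(-82.57°) = 35.65 mW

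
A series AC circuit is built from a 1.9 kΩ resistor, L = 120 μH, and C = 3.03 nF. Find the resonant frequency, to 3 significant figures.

264 kHz

ω₀ = 1/√(LC) = 1/√(0.00012 × 3.03e-09) = 1.658e+06 rad/s
f₀ = ω₀/(2π) = 264 kHz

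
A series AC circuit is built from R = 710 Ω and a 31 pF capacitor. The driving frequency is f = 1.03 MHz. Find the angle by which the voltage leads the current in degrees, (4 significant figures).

-81.89°

ω = 2πf = 6.472e+06 rad/s
X_C = 1/(ωC) = 4984 Ω
Z = 710.0 − j4984 Ω
|Z| = √(710.0² + 4984²) = 5035 Ω
∠Z = arctan(-4984/710.0) = -81.89°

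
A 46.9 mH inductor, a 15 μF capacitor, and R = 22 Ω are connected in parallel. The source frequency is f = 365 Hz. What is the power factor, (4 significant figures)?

0.8754

ω = 2πf = 2293 rad/s
X_L = ωL = 107.6 Ω
X_C = 1/(ωC) = 29.07 Ω
Parallel: admittances add. Y = 1/R + 1/(jωL) + jωC
Y = (0.04545 + j0.02510) S
|Y| = 0.05193 S → |Z| = 1/|Y| = 19.26 Ω, ∠Z = −∠Y = -28.91°
cos φ = cos(-28.91°) = 0.8754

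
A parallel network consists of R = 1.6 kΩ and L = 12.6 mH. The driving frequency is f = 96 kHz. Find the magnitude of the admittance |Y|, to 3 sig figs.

639 μS

ω = 2πf = 603200 rad/s
X_L = ωL = 7600 Ω
Parallel: admittances add. Y = 1/R + 1/(jωL)
Y = (0.000625 − j0.000132) S
|Y| = 0.000639 S → |Z| = 1/|Y| = 1570 Ω, ∠Z = −∠Y = 11.9°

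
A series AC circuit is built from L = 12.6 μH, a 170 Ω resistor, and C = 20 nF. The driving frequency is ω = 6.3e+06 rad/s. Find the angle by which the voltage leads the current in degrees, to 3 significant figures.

X_L = ωL = 79.4 Ω
X_C = 1/(ωC) = 7.94 Ω
Net reactance X = X_L − X_C = 71.4 Ω
Z = 170 + j71.4 Ω
|Z| = √(170² + 71.4²) = 184 Ω
∠Z = arctan(71.4/170) = 22.8°

22.8°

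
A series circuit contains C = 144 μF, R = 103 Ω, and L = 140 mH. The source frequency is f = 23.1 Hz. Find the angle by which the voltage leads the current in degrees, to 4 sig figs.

-14.96°

ω = 2πf = 145.1 rad/s
X_L = ωL = 20.32 Ω
X_C = 1/(ωC) = 47.85 Ω
Net reactance X = X_L − X_C = -27.53 Ω
Z = 103.0 − j27.53 Ω
|Z| = √(103.0² + 27.53²) = 106.6 Ω
∠Z = arctan(-27.53/103.0) = -14.96°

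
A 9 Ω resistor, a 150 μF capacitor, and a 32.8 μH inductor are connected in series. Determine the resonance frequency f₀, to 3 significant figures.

2.27 kHz

ω₀ = 1/√(LC) = 1/√(3.28e-05 × 0.00015) = 14260 rad/s
f₀ = ω₀/(2π) = 2.27 kHz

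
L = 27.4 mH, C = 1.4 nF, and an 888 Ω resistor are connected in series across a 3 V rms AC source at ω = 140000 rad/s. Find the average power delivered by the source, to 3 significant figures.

X_L = ωL = 3840 Ω
X_C = 1/(ωC) = 5100 Ω
Net reactance X = X_L − X_C = -1270 Ω
Z = 888 − j1270 Ω
|Z| = √(888² + 1270²) = 1550 Ω
∠Z = arctan(-1270/888) = -55.0°
I = V/|Z| = 1.94 mA
P = VI cos φ = 3 × 0.00194 × cos(-55.0°) = 3.34 mW

3.34 mW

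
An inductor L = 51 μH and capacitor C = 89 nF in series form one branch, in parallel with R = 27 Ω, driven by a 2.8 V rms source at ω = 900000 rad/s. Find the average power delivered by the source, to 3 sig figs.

X_L = ωL = 45.9 Ω
X_C = 1/(ωC) = 12.5 Ω
Branch 1: Z₁ = R = 27.0 Ω
Branch 2 (series LC): Z₂ = j(X_L − X_C) = j33.4 Ω
Parallel: Z = Z₁Z₂/(Z₁+Z₂), |Z| = 21.0 Ω, ∠Z = 38.9°
I = V/|Z| = 133 mA
P = VI cos φ = 2.8 × 0.133 × cos(38.9°) = 290 mW

290 mW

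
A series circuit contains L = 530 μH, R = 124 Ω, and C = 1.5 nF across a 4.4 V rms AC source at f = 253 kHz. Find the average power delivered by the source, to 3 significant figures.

12.3 mW

ω = 2πf = 1.59e+06 rad/s
X_L = ωL = 843 Ω
X_C = 1/(ωC) = 419 Ω
Net reactance X = X_L − X_C = 423 Ω
Z = 124 + j423 Ω
|Z| = √(124² + 423²) = 441 Ω
∠Z = arctan(423/124) = 73.7°
I = V/|Z| = 9.98 mA
P = VI cos φ = 4.4 × 0.00998 × cos(73.7°) = 12.3 mW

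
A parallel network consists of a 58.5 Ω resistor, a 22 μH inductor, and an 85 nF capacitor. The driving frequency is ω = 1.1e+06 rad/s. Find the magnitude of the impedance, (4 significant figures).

X_L = ωL = 24.20 Ω
X_C = 1/(ωC) = 10.70 Ω
Parallel: admittances add. Y = 1/R + 1/(jωL) + jωC
Y = (0.01709 + j0.05218) S
|Y| = 0.05491 S → |Z| = 1/|Y| = 18.21 Ω, ∠Z = −∠Y = -71.86°

18.21 Ω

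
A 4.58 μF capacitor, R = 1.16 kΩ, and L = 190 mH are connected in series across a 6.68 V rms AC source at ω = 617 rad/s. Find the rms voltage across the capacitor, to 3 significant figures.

2.00 V

X_L = ωL = 117 Ω
X_C = 1/(ωC) = 354 Ω
Net reactance X = X_L − X_C = -237 Ω
Z = 1160 − j237 Ω
|Z| = √(1160² + 237²) = 1180 Ω
I = V/|Z| = 5.64 mA
V_C = I·|Z_C| = 0.00564 × 354 = 2.00 V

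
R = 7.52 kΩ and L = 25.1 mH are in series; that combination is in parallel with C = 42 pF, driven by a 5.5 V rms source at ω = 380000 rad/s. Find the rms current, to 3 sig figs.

388 μA

X_L = ωL = 9540 Ω
X_C = 1/(ωC) = 62700 Ω
Branch 1 (R+jX_L): Z₁ = 7520 + j9540 Ω, |Z₁| = 12100 Ω
Branch 2 (−jX_C): Z₂ = −j62700 Ω
Parallel: Z = Z₁Z₂/(Z₁+Z₂), |Z| = 14200 Ω, ∠Z = 43.7°
I = V/|Z| = 5.5/14200 = 388 μA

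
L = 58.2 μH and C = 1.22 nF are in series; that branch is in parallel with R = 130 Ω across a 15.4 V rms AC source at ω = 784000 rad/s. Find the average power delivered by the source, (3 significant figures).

X_L = ωL = 45.6 Ω
X_C = 1/(ωC) = 1050 Ω
Branch 1: Z₁ = R = 130 Ω
Branch 2 (series LC): Z₂ = j(X_L − X_C) = −j1000 Ω
Parallel: Z = Z₁Z₂/(Z₁+Z₂), |Z| = 129 Ω, ∠Z = -7.41°
I = V/|Z| = 119 mA
P = VI cos φ = 15.4 × 0.119 × cos(-7.41°) = 1.82 W

1.82 W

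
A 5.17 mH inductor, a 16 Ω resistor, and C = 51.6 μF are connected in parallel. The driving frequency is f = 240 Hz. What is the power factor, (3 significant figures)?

ω = 2πf = 1508 rad/s
X_L = ωL = 7.80 Ω
X_C = 1/(ωC) = 12.9 Ω
Parallel: admittances add. Y = 1/R + 1/(jωL) + jωC
Y = (0.0625 − j0.0505) S
|Y| = 0.0803 S → |Z| = 1/|Y| = 12.4 Ω, ∠Z = −∠Y = 38.9°
cos φ = cos(38.9°) = 0.778

0.778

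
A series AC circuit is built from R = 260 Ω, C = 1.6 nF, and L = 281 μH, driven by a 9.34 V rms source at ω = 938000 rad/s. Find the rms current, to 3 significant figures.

X_L = ωL = 264 Ω
X_C = 1/(ωC) = 666 Ω
Net reactance X = X_L − X_C = -403 Ω
Z = 260 − j403 Ω
|Z| = √(260² + 403²) = 479 Ω
I = V/|Z| = 9.34/479 = 19.5 mA

19.5 mA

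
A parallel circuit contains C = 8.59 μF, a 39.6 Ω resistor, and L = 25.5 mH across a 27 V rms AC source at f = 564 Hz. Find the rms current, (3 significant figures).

859 mA

ω = 2πf = 3544 rad/s
X_L = ωL = 90.4 Ω
X_C = 1/(ωC) = 32.9 Ω
Parallel: admittances add. Y = 1/R + 1/(jωL) + jωC
Y = (0.0253 + j0.0194) S
|Y| = 0.0318 S → |Z| = 1/|Y| = 31.4 Ω, ∠Z = −∠Y = -37.5°
I = V/|Z| = 27/31.4 = 859 mA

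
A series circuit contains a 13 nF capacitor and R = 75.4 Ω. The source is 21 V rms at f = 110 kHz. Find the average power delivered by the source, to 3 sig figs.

ω = 2πf = 691200 rad/s
X_C = 1/(ωC) = 111 Ω
Z = 75.4 − j111 Ω
|Z| = √(75.4² + 111²) = 134 Ω
∠Z = arctan(-111/75.4) = -55.9°
I = V/|Z| = 156 mA
P = VI cos φ = 21 × 0.156 × cos(-55.9°) = 1.84 W

1.84 W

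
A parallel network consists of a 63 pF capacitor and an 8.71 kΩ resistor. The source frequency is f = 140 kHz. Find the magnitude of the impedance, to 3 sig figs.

7840 Ω

ω = 2πf = 879600 rad/s
X_C = 1/(ωC) = 18000 Ω
Parallel: admittances add. Y = 1/R + jωC
Y = (0.000115 + j5.54e-05) S
|Y| = 0.000127 S → |Z| = 1/|Y| = 7840 Ω, ∠Z = −∠Y = -25.8°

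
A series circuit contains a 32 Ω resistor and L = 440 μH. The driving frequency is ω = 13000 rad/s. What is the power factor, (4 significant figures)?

X_L = ωL = 5.720 Ω
Z = 32.00 + j5.720 Ω
|Z| = √(32.00² + 5.720²) = 32.51 Ω
∠Z = arctan(5.720/32.00) = 10.13°
cos φ = cos(10.13°) = 0.9844

0.9844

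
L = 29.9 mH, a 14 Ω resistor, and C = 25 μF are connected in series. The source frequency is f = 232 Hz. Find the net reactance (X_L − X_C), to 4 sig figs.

ω = 2πf = 1458 rad/s
X_L = ωL = 43.59 Ω
X_C = 1/(ωC) = 27.44 Ω
X = 43.59 − 27.44 = 16.14 Ω

16.14 Ω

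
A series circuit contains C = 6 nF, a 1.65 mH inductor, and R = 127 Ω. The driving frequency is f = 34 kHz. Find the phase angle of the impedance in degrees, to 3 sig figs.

-73.5°

ω = 2πf = 213600 rad/s
X_L = ωL = 352 Ω
X_C = 1/(ωC) = 780 Ω
Net reactance X = X_L − X_C = -428 Ω
Z = 127 − j428 Ω
|Z| = √(127² + 428²) = 446 Ω
∠Z = arctan(-428/127) = -73.5°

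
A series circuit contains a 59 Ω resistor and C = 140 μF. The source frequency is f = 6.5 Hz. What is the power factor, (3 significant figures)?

ω = 2πf = 40.84 rad/s
X_C = 1/(ωC) = 175 Ω
Z = 59.0 − j175 Ω
|Z| = √(59.0² + 175²) = 185 Ω
∠Z = arctan(-175/59.0) = -71.4°
cos φ = cos(-71.4°) = 0.320

0.320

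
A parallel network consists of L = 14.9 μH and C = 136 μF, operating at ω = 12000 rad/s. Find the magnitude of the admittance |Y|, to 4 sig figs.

X_L = ωL = 0.1788 Ω
X_C = 1/(ωC) = 0.6127 Ω
Parallel: admittances add. Y = 1/(jωL) + jωC
Y = (0 − j3.961) S
|Y| = 3.961 S → |Z| = 1/|Y| = 0.2525 Ω, ∠Z = −∠Y = 90.00°

3.961 S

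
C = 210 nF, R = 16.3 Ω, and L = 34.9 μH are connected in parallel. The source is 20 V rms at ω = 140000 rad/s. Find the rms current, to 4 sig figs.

X_L = ωL = 4.886 Ω
X_C = 1/(ωC) = 34.01 Ω
Parallel: admittances add. Y = 1/R + 1/(jωL) + jωC
Y = (0.06135 − j0.1753) S
|Y| = 0.1857 S → |Z| = 1/|Y| = 5.385 Ω, ∠Z = −∠Y = 70.71°
I = V/|Z| = 20/5.385 = 3.714 A

3.714 A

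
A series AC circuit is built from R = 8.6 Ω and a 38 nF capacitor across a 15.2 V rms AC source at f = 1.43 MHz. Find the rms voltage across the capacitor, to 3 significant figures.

ω = 2πf = 8.985e+06 rad/s
X_C = 1/(ωC) = 2.93 Ω
Z = 8.60 − j2.93 Ω
|Z| = √(8.60² + 2.93²) = 9.09 Ω
I = V/|Z| = 1.67 A
V_C = I·|Z_C| = 1.67 × 2.93 = 4.90 V

4.90 V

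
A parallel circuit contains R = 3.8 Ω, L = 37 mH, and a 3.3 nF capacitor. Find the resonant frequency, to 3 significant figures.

ω₀ = 1/√(LC) = 1/√(0.037 × 3.3e-09) = 90500 rad/s
f₀ = ω₀/(2π) = 14.4 kHz

14.4 kHz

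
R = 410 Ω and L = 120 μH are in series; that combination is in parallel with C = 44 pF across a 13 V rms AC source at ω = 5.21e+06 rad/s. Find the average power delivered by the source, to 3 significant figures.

X_L = ωL = 625 Ω
X_C = 1/(ωC) = 4360 Ω
Branch 1 (R+jX_L): Z₁ = 410 + j625 Ω, |Z₁| = 748 Ω
Branch 2 (−jX_C): Z₂ = −j4360 Ω
Parallel: Z = Z₁Z₂/(Z₁+Z₂), |Z| = 868 Ω, ∠Z = 50.5°
I = V/|Z| = 15.0 mA
P = VI cos φ = 13 × 0.0150 × cos(50.5°) = 124 mW

124 mW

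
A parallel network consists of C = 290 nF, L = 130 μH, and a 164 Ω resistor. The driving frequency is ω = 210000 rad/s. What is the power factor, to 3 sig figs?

X_L = ωL = 27.3 Ω
X_C = 1/(ωC) = 16.4 Ω
Parallel: admittances add. Y = 1/R + 1/(jωL) + jωC
Y = (0.00610 + j0.0243) S
|Y| = 0.0250 S → |Z| = 1/|Y| = 40.0 Ω, ∠Z = −∠Y = -75.9°
cos φ = cos(-75.9°) = 0.244

0.244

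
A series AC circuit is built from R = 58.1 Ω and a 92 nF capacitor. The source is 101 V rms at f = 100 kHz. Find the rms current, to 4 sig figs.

1.666 A

ω = 2πf = 628300 rad/s
X_C = 1/(ωC) = 17.30 Ω
Z = 58.10 − j17.30 Ω
|Z| = √(58.10² + 17.30²) = 60.62 Ω
I = V/|Z| = 101/60.62 = 1.666 A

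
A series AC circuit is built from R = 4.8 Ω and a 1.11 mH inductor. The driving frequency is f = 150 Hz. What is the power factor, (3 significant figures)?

ω = 2πf = 942.5 rad/s
X_L = ωL = 1.05 Ω
Z = 4.80 + j1.05 Ω
|Z| = √(4.80² + 1.05²) = 4.91 Ω
∠Z = arctan(1.05/4.80) = 12.3°
cos φ = cos(12.3°) = 0.977

0.977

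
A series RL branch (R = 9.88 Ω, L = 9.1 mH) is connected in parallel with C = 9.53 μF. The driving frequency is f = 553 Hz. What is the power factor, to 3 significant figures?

0.902

ω = 2πf = 3475 rad/s
X_L = ωL = 31.6 Ω
X_C = 1/(ωC) = 30.2 Ω
Branch 1 (R+jX_L): Z₁ = 9.88 + j31.6 Ω, |Z₁| = 33.1 Ω
Branch 2 (−jX_C): Z₂ = −j30.2 Ω
Parallel: Z = Z₁Z₂/(Z₁+Z₂), |Z| = 100 Ω, ∠Z = -25.5°
cos φ = cos(-25.5°) = 0.902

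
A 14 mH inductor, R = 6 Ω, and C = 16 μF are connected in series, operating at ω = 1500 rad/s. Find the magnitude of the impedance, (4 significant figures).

21.52 Ω

X_L = ωL = 21.00 Ω
X_C = 1/(ωC) = 41.67 Ω
Net reactance X = X_L − X_C = -20.67 Ω
Z = 6.000 − j20.67 Ω
|Z| = √(6.000² + 20.67²) = 21.52 Ω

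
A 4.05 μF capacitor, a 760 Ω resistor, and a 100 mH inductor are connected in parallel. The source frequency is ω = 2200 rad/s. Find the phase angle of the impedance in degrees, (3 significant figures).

-73.2°

X_L = ωL = 220 Ω
X_C = 1/(ωC) = 112 Ω
Parallel: admittances add. Y = 1/R + 1/(jωL) + jωC
Y = (0.00132 + j0.00436) S
|Y| = 0.00456 S → |Z| = 1/|Y| = 219 Ω, ∠Z = −∠Y = -73.2°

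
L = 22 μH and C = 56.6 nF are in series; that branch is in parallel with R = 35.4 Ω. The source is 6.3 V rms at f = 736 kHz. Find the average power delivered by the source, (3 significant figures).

1.12 W

ω = 2πf = 4.624e+06 rad/s
X_L = ωL = 102 Ω
X_C = 1/(ωC) = 3.82 Ω
Branch 1: Z₁ = R = 35.4 Ω
Branch 2 (series LC): Z₂ = j(X_L − X_C) = j97.9 Ω
Parallel: Z = Z₁Z₂/(Z₁+Z₂), |Z| = 33.3 Ω, ∠Z = 19.9°
I = V/|Z| = 189 mA
P = VI cos φ = 6.3 × 0.189 × cos(19.9°) = 1.12 W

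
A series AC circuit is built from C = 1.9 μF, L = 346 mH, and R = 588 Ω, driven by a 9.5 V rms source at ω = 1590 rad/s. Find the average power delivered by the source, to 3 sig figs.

X_L = ωL = 550 Ω
X_C = 1/(ωC) = 331 Ω
Net reactance X = X_L − X_C = 219 Ω
Z = 588 + j219 Ω
|Z| = √(588² + 219²) = 628 Ω
∠Z = arctan(219/588) = 20.4°
I = V/|Z| = 15.1 mA
P = VI cos φ = 9.5 × 0.0151 × cos(20.4°) = 135 mW

135 mW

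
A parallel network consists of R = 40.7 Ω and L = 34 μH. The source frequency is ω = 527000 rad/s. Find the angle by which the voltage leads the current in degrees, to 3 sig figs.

X_L = ωL = 17.9 Ω
Parallel: admittances add. Y = 1/R + 1/(jωL)
Y = (0.0246 − j0.0558) S
|Y| = 0.0610 S → |Z| = 1/|Y| = 16.4 Ω, ∠Z = −∠Y = 66.2°

66.2°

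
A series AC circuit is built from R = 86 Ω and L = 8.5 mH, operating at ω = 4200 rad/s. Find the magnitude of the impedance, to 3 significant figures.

X_L = ωL = 35.7 Ω
Z = 86.0 + j35.7 Ω
|Z| = √(86.0² + 35.7²) = 93.1 Ω

93.1 Ω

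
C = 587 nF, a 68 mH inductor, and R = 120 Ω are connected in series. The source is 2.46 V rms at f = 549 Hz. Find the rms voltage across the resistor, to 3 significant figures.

1.03 V

ω = 2πf = 3449 rad/s
X_L = ωL = 235 Ω
X_C = 1/(ωC) = 494 Ω
Net reactance X = X_L − X_C = -259 Ω
Z = 120 − j259 Ω
|Z| = √(120² + 259²) = 286 Ω
I = V/|Z| = 8.61 mA
V_R = I·|Z_R| = 0.00861 × 120 = 1.03 V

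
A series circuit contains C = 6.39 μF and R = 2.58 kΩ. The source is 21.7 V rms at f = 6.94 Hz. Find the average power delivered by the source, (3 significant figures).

62.2 mW

ω = 2πf = 43.61 rad/s
X_C = 1/(ωC) = 3590 Ω
Z = 2580 − j3590 Ω
|Z| = √(2580² + 3590²) = 4420 Ω
∠Z = arctan(-3590/2580) = -54.3°
I = V/|Z| = 4.91 mA
P = VI cos φ = 21.7 × 0.00491 × cos(-54.3°) = 62.2 mW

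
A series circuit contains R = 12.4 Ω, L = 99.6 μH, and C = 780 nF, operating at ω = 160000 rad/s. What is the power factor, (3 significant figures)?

X_L = ωL = 15.9 Ω
X_C = 1/(ωC) = 8.01 Ω
Net reactance X = X_L − X_C = 7.92 Ω
Z = 12.4 + j7.92 Ω
|Z| = √(12.4² + 7.92²) = 14.7 Ω
∠Z = arctan(7.92/12.4) = 32.6°
cos φ = cos(32.6°) = 0.843

0.843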